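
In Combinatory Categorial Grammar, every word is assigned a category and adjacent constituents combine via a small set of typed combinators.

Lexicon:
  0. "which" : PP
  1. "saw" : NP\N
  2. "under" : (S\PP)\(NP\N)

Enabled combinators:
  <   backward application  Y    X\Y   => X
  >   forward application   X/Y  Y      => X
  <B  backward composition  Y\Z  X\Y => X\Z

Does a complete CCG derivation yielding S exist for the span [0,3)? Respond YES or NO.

[0,3] S   <
  [0,1] "which" : PP
  [1,3] S\PP   <
    [1,2] "saw" : NP\N
    [2,3] "under" : (S\PP)\(NP\N)

YES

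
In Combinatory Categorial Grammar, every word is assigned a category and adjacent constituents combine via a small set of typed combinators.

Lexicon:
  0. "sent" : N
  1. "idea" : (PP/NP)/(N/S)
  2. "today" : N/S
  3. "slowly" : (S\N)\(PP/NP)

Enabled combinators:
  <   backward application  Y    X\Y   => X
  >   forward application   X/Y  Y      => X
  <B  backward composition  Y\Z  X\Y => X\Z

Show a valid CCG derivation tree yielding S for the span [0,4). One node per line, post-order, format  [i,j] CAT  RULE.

[0,1] N  lex  "sent"
[1,2] (PP/NP)/(N/S)  lex  "idea"
[2,3] N/S  lex  "today"
[1,3] PP/NP  >  k=2
[3,4] (S\N)\(PP/NP)  lex  "slowly"
[1,4] S\N  <  k=3
[0,4] S  <  k=1

[0,4] S   <
  [0,1] "sent" : N
  [1,4] S\N   <
    [1,3] PP/NP   >
      [1,2] "idea" : (PP/NP)/(N/S)
      [2,3] "today" : N/S
    [3,4] "slowly" : (S\N)\(PP/NP)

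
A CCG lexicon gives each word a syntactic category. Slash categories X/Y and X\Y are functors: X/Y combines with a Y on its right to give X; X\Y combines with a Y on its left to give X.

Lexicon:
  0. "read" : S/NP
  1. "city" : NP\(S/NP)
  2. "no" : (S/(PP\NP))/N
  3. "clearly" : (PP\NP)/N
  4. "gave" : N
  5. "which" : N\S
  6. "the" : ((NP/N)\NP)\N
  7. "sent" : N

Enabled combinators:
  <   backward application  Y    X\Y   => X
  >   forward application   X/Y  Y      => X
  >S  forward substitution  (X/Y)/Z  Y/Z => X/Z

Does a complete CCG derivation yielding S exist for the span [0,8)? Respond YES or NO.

NO

S/NP NP\(S/NP) (S/(PP\NP))/N (PP\NP)/N N N\S ((NP/N)\NP)\N N
CKY chart[0,8] = {NP}; S ∉ chart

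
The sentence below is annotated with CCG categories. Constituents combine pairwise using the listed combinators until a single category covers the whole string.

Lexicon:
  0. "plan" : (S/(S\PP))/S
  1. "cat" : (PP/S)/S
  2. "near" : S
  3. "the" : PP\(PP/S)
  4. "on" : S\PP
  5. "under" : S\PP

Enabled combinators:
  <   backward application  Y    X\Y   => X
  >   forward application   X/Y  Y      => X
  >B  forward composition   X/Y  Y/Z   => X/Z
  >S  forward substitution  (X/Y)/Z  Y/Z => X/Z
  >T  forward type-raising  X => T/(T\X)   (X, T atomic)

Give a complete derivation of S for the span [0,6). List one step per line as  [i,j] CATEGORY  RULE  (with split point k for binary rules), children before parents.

[0,6] S   >
  [0,5] S/(S\PP)   >
    [0,1] "plan" : (S/(S\PP))/S
    [1,5] S   <
      [1,4] PP   <
        [1,3] PP/S   >
          [1,2] "cat" : (PP/S)/S
          [2,3] "near" : S
        [3,4] "the" : PP\(PP/S)
      [4,5] "on" : S\PP
  [5,6] "under" : S\PP

[0,1] (S/(S\PP))/S  lex  "plan"
[1,2] (PP/S)/S  lex  "cat"
[2,3] S  lex  "near"
[1,3] PP/S  >  k=2
[3,4] PP\(PP/S)  lex  "the"
[1,4] PP  <  k=3
[4,5] S\PP  lex  "on"
[1,5] S  <  k=4
[0,5] S/(S\PP)  >  k=1
[5,6] S\PP  lex  "under"
[0,6] S  >  k=5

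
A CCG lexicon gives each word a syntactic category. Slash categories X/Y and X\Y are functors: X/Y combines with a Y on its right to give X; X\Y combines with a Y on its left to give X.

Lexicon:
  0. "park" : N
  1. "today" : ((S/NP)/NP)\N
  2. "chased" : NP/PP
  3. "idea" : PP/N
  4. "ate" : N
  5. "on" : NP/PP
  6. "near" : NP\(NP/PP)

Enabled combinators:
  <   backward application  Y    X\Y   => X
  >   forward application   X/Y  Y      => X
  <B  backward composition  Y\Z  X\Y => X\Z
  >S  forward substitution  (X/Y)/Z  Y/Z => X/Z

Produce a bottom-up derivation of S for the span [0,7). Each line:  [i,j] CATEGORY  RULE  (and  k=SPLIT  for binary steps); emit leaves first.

[0,1] N  lex  "park"
[1,2] ((S/NP)/NP)\N  lex  "today"
[0,2] (S/NP)/NP  <  k=1
[2,3] NP/PP  lex  "chased"
[3,4] PP/N  lex  "idea"
[4,5] N  lex  "ate"
[3,5] PP  >  k=4
[2,5] NP  >  k=3
[0,5] S/NP  >  k=2
[5,6] NP/PP  lex  "on"
[6,7] NP\(NP/PP)  lex  "near"
[5,7] NP  <  k=6
[0,7] S  >  k=5

[0,7] S   >
  [0,5] S/NP   >
    [0,2] (S/NP)/NP   <
      [0,1] "park" : N
      [1,2] "today" : ((S/NP)/NP)\N
    [2,5] NP   >
      [2,3] "chased" : NP/PP
      [3,5] PP   >
        [3,4] "idea" : PP/N
        [4,5] "ate" : N
  [5,7] NP   <
    [5,6] "on" : NP/PP
    [6,7] "near" : NP\(NP/PP)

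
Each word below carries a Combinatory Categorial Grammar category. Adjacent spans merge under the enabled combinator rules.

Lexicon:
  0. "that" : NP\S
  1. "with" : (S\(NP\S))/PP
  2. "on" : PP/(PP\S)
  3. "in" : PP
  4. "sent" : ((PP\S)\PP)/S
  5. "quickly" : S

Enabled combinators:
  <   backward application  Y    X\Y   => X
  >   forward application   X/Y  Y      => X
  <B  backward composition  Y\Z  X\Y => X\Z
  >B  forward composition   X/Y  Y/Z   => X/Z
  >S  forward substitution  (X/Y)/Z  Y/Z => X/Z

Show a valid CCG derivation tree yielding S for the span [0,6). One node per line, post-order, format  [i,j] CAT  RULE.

[0,6] S   <
  [0,1] "that" : NP\S
  [1,6] S\(NP\S)   >
    [1,2] "with" : (S\(NP\S))/PP
    [2,6] PP   >
      [2,3] "on" : PP/(PP\S)
      [3,6] PP\S   <
        [3,4] "in" : PP
        [4,6] (PP\S)\PP   >
          [4,5] "sent" : ((PP\S)\PP)/S
          [5,6] "quickly" : S

[0,1] NP\S  lex  "that"
[1,2] (S\(NP\S))/PP  lex  "with"
[2,3] PP/(PP\S)  lex  "on"
[3,4] PP  lex  "in"
[4,5] ((PP\S)\PP)/S  lex  "sent"
[5,6] S  lex  "quickly"
[4,6] (PP\S)\PP  >  k=5
[3,6] PP\S  <  k=4
[2,6] PP  >  k=3
[1,6] S\(NP\S)  >  k=2
[0,6] S  <  k=1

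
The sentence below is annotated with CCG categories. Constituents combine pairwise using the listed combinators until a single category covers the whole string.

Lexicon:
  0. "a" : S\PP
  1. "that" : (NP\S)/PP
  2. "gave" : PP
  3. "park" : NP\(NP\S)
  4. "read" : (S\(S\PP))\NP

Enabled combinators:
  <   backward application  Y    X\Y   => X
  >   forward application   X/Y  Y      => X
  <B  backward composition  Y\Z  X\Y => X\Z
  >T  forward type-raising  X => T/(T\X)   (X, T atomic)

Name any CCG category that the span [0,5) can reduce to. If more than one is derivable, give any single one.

S

[0,5] S   <
  [0,1] "a" : S\PP
  [1,5] S\(S\PP)   <
    [1,4] NP   <
      [1,3] NP\S   >
        [1,2] "that" : (NP\S)/PP
        [2,3] "gave" : PP
      [3,4] "park" : NP\(NP\S)
    [4,5] "read" : (S\(S\PP))\NP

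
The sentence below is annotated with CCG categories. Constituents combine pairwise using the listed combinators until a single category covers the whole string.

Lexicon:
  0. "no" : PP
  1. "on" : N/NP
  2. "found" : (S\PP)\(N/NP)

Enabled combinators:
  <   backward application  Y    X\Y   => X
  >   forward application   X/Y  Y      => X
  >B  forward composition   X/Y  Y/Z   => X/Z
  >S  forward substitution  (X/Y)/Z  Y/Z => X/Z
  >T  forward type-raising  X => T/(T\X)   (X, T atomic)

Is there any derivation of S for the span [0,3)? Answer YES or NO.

YES

[0,3] S   <
  [0,1] "no" : PP
  [1,3] S\PP   <
    [1,2] "on" : N/NP
    [2,3] "found" : (S\PP)\(N/NP)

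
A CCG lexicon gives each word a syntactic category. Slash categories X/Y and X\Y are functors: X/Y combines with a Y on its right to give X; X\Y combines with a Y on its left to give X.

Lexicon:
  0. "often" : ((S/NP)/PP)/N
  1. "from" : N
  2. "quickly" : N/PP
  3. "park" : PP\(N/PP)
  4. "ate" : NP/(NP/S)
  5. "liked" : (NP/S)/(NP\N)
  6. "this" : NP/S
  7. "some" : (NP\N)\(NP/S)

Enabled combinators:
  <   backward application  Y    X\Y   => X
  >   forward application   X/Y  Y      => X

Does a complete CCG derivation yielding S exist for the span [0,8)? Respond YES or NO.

[0,8] S   >
  [0,4] S/NP   >
    [0,2] (S/NP)/PP   >
      [0,1] "often" : ((S/NP)/PP)/N
      [1,2] "from" : N
    [2,4] PP   <
      [2,3] "quickly" : N/PP
      [3,4] "park" : PP\(N/PP)
  [4,8] NP   >
    [4,5] "ate" : NP/(NP/S)
    [5,8] NP/S   >
      [5,6] "liked" : (NP/S)/(NP\N)
      [6,8] NP\N   <
        [6,7] "this" : NP/S
        [7,8] "some" : (NP\N)\(NP/S)

YES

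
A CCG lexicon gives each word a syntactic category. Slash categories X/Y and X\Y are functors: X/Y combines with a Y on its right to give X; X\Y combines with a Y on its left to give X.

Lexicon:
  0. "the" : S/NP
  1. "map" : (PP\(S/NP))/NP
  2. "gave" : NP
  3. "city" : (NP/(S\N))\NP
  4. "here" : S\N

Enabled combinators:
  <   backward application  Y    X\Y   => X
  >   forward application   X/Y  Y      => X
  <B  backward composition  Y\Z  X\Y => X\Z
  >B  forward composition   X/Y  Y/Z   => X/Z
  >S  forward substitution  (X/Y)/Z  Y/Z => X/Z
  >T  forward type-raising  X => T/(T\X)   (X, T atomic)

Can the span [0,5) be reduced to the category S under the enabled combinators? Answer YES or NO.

NO

S/NP (PP\(S/NP))/NP NP (NP/(S\N))\NP S\N
CKY chart[0,5] = {N/(N\PP), NP/(NP\PP), PP, PP/(PP\PP), S/(S\PP)}; S ∉ chart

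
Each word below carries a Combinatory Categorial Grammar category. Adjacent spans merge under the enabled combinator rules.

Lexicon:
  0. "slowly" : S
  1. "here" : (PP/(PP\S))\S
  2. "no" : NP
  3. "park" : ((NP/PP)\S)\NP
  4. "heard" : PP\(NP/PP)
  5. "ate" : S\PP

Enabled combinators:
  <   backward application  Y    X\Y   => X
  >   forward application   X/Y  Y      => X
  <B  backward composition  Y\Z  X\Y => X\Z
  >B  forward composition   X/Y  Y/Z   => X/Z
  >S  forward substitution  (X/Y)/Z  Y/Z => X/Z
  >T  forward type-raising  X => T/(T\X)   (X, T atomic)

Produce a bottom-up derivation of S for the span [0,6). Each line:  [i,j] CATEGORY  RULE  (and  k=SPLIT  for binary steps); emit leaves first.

[0,6] S   <
  [0,5] PP   >
    [0,2] PP/(PP\S)   <
      [0,1] "slowly" : S
      [1,2] "here" : (PP/(PP\S))\S
    [2,5] PP\S   <B
      [2,4] (NP/PP)\S   <
        [2,3] "no" : NP
        [3,4] "park" : ((NP/PP)\S)\NP
      [4,5] "heard" : PP\(NP/PP)
  [5,6] "ate" : S\PP

[0,1] S  lex  "slowly"
[1,2] (PP/(PP\S))\S  lex  "here"
[0,2] PP/(PP\S)  <  k=1
[2,3] NP  lex  "no"
[3,4] ((NP/PP)\S)\NP  lex  "park"
[2,4] (NP/PP)\S  <  k=3
[4,5] PP\(NP/PP)  lex  "heard"
[2,5] PP\S  <B  k=4
[0,5] PP  >  k=2
[5,6] S\PP  lex  "ate"
[0,6] S  <  k=5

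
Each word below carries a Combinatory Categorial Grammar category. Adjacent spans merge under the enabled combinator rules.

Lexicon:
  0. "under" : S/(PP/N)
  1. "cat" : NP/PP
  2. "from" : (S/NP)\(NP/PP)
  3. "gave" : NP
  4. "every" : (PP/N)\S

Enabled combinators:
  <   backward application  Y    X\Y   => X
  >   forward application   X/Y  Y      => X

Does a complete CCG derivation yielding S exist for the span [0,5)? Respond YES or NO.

[0,5] S   >
  [0,1] "under" : S/(PP/N)
  [1,5] PP/N   <
    [1,4] S   >
      [1,3] S/NP   <
        [1,2] "cat" : NP/PP
        [2,3] "from" : (S/NP)\(NP/PP)
      [3,4] "gave" : NP
    [4,5] "every" : (PP/N)\S

YES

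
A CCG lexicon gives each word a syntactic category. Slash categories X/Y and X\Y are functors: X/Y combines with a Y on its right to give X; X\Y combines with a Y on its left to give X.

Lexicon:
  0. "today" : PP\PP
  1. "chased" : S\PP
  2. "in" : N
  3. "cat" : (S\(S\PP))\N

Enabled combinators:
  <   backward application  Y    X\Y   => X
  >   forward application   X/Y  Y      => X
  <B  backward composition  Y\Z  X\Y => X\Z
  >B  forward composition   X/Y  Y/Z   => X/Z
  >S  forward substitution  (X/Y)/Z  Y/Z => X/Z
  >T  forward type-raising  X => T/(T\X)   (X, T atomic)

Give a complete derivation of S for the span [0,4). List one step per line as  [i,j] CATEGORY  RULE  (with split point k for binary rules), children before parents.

[0,1] PP\PP  lex  "today"
[1,2] S\PP  lex  "chased"
[0,2] S\PP  <B  k=1
[2,3] N  lex  "in"
[3,4] (S\(S\PP))\N  lex  "cat"
[2,4] S\(S\PP)  <  k=3
[0,4] S  <  k=2

[0,4] S   <
  [0,2] S\PP   <B
    [0,1] "today" : PP\PP
    [1,2] "chased" : S\PP
  [2,4] S\(S\PP)   <
    [2,3] "in" : N
    [3,4] "cat" : (S\(S\PP))\N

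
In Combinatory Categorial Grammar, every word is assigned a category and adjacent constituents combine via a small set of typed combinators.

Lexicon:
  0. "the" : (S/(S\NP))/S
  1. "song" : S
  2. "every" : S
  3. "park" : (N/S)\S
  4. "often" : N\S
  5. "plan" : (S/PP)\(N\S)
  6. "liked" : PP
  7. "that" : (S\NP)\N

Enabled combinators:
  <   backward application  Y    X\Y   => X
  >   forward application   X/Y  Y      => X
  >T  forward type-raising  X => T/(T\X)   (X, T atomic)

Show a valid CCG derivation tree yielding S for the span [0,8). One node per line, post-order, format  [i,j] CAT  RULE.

[0,1] (S/(S\NP))/S  lex  "the"
[1,2] S  lex  "song"
[0,2] S/(S\NP)  >  k=1
[2,3] S  lex  "every"
[3,4] (N/S)\S  lex  "park"
[2,4] N/S  <  k=3
[4,5] N\S  lex  "often"
[5,6] (S/PP)\(N\S)  lex  "plan"
[4,6] S/PP  <  k=5
[6,7] PP  lex  "liked"
[4,7] S  >  k=6
[2,7] N  >  k=4
[7,8] (S\NP)\N  lex  "that"
[2,8] S\NP  <  k=7
[0,8] S  >  k=2

[0,8] S   >
  [0,2] S/(S\NP)   >
    [0,1] "the" : (S/(S\NP))/S
    [1,2] "song" : S
  [2,8] S\NP   <
    [2,7] N   >
      [2,4] N/S   <
        [2,3] "every" : S
        [3,4] "park" : (N/S)\S
      [4,7] S   >
        [4,6] S/PP   <
          [4,5] "often" : N\S
          [5,6] "plan" : (S/PP)\(N\S)
        [6,7] "liked" : PP
    [7,8] "that" : (S\NP)\N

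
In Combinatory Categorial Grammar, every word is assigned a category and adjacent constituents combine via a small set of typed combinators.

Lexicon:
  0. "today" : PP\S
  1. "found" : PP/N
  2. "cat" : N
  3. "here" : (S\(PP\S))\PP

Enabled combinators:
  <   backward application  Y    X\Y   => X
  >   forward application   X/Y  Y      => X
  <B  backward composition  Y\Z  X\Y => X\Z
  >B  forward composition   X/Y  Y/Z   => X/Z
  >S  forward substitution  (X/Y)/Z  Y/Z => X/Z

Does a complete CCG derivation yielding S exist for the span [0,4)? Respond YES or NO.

[0,4] S   <
  [0,1] "today" : PP\S
  [1,4] S\(PP\S)   <
    [1,3] PP   >
      [1,2] "found" : PP/N
      [2,3] "cat" : N
    [3,4] "here" : (S\(PP\S))\PP

YES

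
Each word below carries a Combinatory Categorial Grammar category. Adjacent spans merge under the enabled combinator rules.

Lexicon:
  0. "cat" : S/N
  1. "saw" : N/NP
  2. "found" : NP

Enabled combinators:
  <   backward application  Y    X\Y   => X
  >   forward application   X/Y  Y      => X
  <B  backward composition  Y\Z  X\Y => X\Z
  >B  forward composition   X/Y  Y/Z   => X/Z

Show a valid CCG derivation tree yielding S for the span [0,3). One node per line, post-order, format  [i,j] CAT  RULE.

[0,3] S   >
  [0,1] "cat" : S/N
  [1,3] N   >
    [1,2] "saw" : N/NP
    [2,3] "found" : NP

[0,1] S/N  lex  "cat"
[1,2] N/NP  lex  "saw"
[2,3] NP  lex  "found"
[1,3] N  >  k=2
[0,3] S  >  k=1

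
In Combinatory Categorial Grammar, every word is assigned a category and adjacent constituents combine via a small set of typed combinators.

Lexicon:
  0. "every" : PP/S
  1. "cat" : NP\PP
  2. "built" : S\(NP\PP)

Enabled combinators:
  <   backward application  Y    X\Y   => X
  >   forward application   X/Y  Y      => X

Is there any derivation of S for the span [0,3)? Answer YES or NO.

NO

PP/S NP\PP S\(NP\PP)
CKY chart[0,3] = {PP}; S ∉ chart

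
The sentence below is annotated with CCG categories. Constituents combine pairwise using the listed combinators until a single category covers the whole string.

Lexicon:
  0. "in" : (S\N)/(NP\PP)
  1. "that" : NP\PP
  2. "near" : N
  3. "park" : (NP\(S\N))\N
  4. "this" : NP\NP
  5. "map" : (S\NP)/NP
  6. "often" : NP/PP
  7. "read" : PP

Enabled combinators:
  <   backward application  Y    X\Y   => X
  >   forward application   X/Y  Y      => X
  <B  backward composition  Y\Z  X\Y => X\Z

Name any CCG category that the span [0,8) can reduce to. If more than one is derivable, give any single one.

[0,8] S   <
  [0,4] NP   <
    [0,2] S\N   >
      [0,1] "in" : (S\N)/(NP\PP)
      [1,2] "that" : NP\PP
    [2,4] NP\(S\N)   <
      [2,3] "near" : N
      [3,4] "park" : (NP\(S\N))\N
  [4,8] S\NP   <B
    [4,5] "this" : NP\NP
    [5,8] S\NP   >
      [5,6] "map" : (S\NP)/NP
      [6,8] NP   >
        [6,7] "often" : NP/PP
        [7,8] "read" : PP

S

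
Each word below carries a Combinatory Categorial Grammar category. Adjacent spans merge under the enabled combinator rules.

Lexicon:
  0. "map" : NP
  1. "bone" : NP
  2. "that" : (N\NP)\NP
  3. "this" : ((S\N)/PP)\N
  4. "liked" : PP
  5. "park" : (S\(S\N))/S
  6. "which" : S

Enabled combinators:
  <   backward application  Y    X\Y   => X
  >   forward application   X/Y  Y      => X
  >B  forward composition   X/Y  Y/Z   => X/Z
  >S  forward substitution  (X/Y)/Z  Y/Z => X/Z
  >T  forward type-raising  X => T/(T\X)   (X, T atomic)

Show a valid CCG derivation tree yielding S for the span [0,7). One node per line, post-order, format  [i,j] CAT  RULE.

[0,1] NP  lex  "map"
[1,2] NP  lex  "bone"
[2,3] (N\NP)\NP  lex  "that"
[1,3] N\NP  <  k=2
[0,3] N  <  k=1
[3,4] ((S\N)/PP)\N  lex  "this"
[0,4] (S\N)/PP  <  k=3
[4,5] PP  lex  "liked"
[0,5] S\N  >  k=4
[5,6] (S\(S\N))/S  lex  "park"
[6,7] S  lex  "which"
[5,7] S\(S\N)  >  k=6
[0,7] S  <  k=5

[0,7] S   <
  [0,5] S\N   >
    [0,4] (S\N)/PP   <
      [0,3] N   <
        [0,1] "map" : NP
        [1,3] N\NP   <
          [1,2] "bone" : NP
          [2,3] "that" : (N\NP)\NP
      [3,4] "this" : ((S\N)/PP)\N
    [4,5] "liked" : PP
  [5,7] S\(S\N)   >
    [5,6] "park" : (S\(S\N))/S
    [6,7] "which" : S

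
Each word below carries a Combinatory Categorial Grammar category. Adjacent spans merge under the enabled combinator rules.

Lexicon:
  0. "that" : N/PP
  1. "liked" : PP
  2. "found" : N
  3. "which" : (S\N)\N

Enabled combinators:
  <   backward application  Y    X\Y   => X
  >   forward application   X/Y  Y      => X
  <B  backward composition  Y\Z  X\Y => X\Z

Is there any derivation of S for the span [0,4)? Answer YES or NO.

YES

[0,4] S   <
  [0,2] N   >
    [0,1] "that" : N/PP
    [1,2] "liked" : PP
  [2,4] S\N   <
    [2,3] "found" : N
    [3,4] "which" : (S\N)\N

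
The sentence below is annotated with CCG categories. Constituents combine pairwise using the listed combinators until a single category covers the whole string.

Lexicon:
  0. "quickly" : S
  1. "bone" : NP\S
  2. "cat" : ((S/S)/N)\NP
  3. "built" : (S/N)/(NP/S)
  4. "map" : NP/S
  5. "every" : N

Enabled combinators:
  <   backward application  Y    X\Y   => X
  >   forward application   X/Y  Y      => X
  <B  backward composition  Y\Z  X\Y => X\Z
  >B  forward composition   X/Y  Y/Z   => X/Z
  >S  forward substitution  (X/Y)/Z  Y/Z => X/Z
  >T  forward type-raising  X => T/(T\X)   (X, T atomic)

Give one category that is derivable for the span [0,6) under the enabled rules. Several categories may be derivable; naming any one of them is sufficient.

S

[0,6] S   >
  [0,5] S/N   >S
    [0,3] (S/S)/N   <
      [0,2] NP   >
        [0,1] NP/(NP\S)   >T
          [0,1] "quickly" : S
        [1,2] "bone" : NP\S
      [2,3] "cat" : ((S/S)/N)\NP
    [3,5] S/N   >
      [3,4] "built" : (S/N)/(NP/S)
      [4,5] "map" : NP/S
  [5,6] "every" : N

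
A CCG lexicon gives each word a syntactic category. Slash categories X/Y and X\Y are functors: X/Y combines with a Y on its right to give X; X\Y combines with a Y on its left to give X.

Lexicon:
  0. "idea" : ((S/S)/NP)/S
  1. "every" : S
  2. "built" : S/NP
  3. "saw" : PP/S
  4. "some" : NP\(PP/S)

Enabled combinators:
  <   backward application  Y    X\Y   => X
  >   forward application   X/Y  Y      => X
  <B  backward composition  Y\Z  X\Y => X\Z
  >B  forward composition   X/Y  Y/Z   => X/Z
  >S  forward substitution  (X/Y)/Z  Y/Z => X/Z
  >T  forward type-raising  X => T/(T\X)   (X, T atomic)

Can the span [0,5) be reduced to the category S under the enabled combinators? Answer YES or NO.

YES

[0,5] S   >
  [0,3] S/NP   >S
    [0,2] (S/S)/NP   >
      [0,1] "idea" : ((S/S)/NP)/S
      [1,2] "every" : S
    [2,3] "built" : S/NP
  [3,5] NP   <
    [3,4] "saw" : PP/S
    [4,5] "some" : NP\(PP/S)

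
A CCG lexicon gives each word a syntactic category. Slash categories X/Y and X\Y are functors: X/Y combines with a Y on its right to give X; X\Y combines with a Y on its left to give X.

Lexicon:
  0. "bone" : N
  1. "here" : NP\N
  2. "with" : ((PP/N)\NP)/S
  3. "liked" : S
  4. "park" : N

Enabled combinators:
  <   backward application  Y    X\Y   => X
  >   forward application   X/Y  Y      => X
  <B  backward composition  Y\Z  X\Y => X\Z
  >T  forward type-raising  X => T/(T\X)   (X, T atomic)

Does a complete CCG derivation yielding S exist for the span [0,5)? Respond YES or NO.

N NP\N ((PP/N)\NP)/S S N
CKY chart[0,5] = {N/(N\PP), NP/(NP\PP), PP, PP/(PP\PP), S/(S\PP)}; S ∉ chart

NO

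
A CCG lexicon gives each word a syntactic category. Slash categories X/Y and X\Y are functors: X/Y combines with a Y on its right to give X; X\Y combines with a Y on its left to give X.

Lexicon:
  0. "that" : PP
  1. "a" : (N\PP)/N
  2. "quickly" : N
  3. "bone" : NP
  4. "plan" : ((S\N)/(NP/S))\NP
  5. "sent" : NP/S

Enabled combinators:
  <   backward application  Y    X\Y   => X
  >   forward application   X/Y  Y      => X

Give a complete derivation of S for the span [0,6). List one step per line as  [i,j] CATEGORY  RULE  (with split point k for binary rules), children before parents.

[0,6] S   <
  [0,3] N   <
    [0,1] "that" : PP
    [1,3] N\PP   >
      [1,2] "a" : (N\PP)/N
      [2,3] "quickly" : N
  [3,6] S\N   >
    [3,5] (S\N)/(NP/S)   <
      [3,4] "bone" : NP
      [4,5] "plan" : ((S\N)/(NP/S))\NP
    [5,6] "sent" : NP/S

[0,1] PP  lex  "that"
[1,2] (N\PP)/N  lex  "a"
[2,3] N  lex  "quickly"
[1,3] N\PP  >  k=2
[0,3] N  <  k=1
[3,4] NP  lex  "bone"
[4,5] ((S\N)/(NP/S))\NP  lex  "plan"
[3,5] (S\N)/(NP/S)  <  k=4
[5,6] NP/S  lex  "sent"
[3,6] S\N  >  k=5
[0,6] S  <  k=3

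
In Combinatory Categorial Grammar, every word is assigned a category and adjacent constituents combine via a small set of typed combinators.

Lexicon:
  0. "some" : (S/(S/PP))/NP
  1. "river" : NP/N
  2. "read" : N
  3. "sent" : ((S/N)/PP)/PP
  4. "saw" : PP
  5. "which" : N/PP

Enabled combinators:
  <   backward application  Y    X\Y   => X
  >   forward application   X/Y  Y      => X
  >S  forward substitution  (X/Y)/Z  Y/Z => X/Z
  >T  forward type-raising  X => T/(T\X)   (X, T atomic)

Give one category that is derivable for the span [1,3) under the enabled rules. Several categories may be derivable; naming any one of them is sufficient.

[0,6] S   >
  [0,3] S/(S/PP)   >
    [0,1] "some" : (S/(S/PP))/NP
    [1,3] NP   >
      [1,2] "river" : NP/N
      [2,3] "read" : N
  [3,6] S/PP   >S
    [3,5] (S/N)/PP   >
      [3,4] "sent" : ((S/N)/PP)/PP
      [4,5] "saw" : PP
    [5,6] "which" : N/PP

NP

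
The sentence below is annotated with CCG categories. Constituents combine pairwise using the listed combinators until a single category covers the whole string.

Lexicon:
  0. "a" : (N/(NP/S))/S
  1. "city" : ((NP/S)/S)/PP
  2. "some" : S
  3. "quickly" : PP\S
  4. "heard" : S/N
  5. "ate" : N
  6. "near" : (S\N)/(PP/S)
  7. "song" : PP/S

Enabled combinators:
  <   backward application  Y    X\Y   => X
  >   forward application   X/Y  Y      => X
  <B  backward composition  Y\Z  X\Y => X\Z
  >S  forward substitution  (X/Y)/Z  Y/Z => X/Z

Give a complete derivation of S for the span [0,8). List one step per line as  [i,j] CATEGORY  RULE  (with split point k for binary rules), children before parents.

[0,1] (N/(NP/S))/S  lex  "a"
[1,2] ((NP/S)/S)/PP  lex  "city"
[2,3] S  lex  "some"
[3,4] PP\S  lex  "quickly"
[2,4] PP  <  k=3
[1,4] (NP/S)/S  >  k=2
[0,4] N/S  >S  k=1
[4,5] S/N  lex  "heard"
[5,6] N  lex  "ate"
[4,6] S  >  k=5
[0,6] N  >  k=4
[6,7] (S\N)/(PP/S)  lex  "near"
[7,8] PP/S  lex  "song"
[6,8] S\N  >  k=7
[0,8] S  <  k=6

[0,8] S   <
  [0,6] N   >
    [0,4] N/S   >S
      [0,1] "a" : (N/(NP/S))/S
      [1,4] (NP/S)/S   >
        [1,2] "city" : ((NP/S)/S)/PP
        [2,4] PP   <
          [2,3] "some" : S
          [3,4] "quickly" : PP\S
    [4,6] S   >
      [4,5] "heard" : S/N
      [5,6] "ate" : N
  [6,8] S\N   >
    [6,7] "near" : (S\N)/(PP/S)
    [7,8] "song" : PP/S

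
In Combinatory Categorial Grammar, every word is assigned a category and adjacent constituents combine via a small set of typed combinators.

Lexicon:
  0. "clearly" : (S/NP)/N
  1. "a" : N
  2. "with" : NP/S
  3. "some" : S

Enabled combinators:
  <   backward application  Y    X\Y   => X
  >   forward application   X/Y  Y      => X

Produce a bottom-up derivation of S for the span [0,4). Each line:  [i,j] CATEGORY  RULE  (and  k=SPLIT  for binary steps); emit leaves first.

[0,4] S   >
  [0,2] S/NP   >
    [0,1] "clearly" : (S/NP)/N
    [1,2] "a" : N
  [2,4] NP   >
    [2,3] "with" : NP/S
    [3,4] "some" : S

[0,1] (S/NP)/N  lex  "clearly"
[1,2] N  lex  "a"
[0,2] S/NP  >  k=1
[2,3] NP/S  lex  "with"
[3,4] S  lex  "some"
[2,4] NP  >  k=3
[0,4] S  >  k=2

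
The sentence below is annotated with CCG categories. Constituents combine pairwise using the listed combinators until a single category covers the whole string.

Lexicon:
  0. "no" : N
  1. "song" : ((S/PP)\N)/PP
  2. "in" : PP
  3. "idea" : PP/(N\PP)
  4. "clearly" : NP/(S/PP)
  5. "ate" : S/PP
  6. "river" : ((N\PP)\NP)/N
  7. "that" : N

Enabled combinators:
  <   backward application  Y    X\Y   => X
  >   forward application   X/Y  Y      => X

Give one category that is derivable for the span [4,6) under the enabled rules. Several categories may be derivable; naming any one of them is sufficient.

NP

[0,8] S   >
  [0,3] S/PP   <
    [0,1] "no" : N
    [1,3] (S/PP)\N   >
      [1,2] "song" : ((S/PP)\N)/PP
      [2,3] "in" : PP
  [3,8] PP   >
    [3,4] "idea" : PP/(N\PP)
    [4,8] N\PP   <
      [4,6] NP   >
        [4,5] "clearly" : NP/(S/PP)
        [5,6] "ate" : S/PP
      [6,8] (N\PP)\NP   >
        [6,7] "river" : ((N\PP)\NP)/N
        [7,8] "that" : N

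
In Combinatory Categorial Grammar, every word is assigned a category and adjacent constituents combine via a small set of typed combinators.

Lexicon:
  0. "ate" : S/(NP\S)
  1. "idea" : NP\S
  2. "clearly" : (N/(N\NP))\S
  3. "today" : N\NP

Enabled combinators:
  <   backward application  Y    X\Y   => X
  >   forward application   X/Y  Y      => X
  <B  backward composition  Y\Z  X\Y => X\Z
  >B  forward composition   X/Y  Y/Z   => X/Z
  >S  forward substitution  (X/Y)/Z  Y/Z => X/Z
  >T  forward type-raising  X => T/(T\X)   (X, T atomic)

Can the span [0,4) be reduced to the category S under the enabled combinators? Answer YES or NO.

NO

S/(NP\S) NP\S (N/(N\NP))\S N\NP
CKY chart[0,4] = {N, N/(N\N), NP/(NP\N), PP/(PP\N), S/(S\N)}; S ∉ chart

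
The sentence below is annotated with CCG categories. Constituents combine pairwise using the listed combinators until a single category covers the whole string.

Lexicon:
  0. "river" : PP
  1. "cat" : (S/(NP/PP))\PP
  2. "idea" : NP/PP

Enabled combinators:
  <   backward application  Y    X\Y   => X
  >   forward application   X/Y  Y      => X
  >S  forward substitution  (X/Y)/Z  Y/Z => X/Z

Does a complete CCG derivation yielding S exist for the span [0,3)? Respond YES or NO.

[0,3] S   >
  [0,2] S/(NP/PP)   <
    [0,1] "river" : PP
    [1,2] "cat" : (S/(NP/PP))\PP
  [2,3] "idea" : NP/PP

YES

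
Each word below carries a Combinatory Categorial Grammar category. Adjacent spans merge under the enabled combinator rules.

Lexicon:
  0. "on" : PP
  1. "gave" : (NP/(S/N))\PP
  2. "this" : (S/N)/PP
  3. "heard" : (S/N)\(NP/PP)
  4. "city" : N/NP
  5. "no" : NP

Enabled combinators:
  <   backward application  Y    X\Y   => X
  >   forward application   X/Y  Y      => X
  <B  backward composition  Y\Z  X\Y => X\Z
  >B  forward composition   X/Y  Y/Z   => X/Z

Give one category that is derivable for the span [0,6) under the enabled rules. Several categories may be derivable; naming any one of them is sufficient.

S

[0,6] S   >
  [0,4] S/N   <
    [0,3] NP/PP   >B
      [0,2] NP/(S/N)   <
        [0,1] "on" : PP
        [1,2] "gave" : (NP/(S/N))\PP
      [2,3] "this" : (S/N)/PP
    [3,4] "heard" : (S/N)\(NP/PP)
  [4,6] N   >
    [4,5] "city" : N/NP
    [5,6] "no" : NP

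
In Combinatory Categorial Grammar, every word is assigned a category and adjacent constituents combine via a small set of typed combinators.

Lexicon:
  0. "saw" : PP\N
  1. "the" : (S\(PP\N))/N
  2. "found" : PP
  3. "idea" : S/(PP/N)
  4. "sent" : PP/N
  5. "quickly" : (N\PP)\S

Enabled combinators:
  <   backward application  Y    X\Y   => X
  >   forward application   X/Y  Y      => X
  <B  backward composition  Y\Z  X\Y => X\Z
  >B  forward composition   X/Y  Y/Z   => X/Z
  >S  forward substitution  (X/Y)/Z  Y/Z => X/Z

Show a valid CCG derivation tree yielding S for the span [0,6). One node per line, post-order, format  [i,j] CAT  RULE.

[0,1] PP\N  lex  "saw"
[1,2] (S\(PP\N))/N  lex  "the"
[2,3] PP  lex  "found"
[3,4] S/(PP/N)  lex  "idea"
[4,5] PP/N  lex  "sent"
[3,5] S  >  k=4
[5,6] (N\PP)\S  lex  "quickly"
[3,6] N\PP  <  k=5
[2,6] N  <  k=3
[1,6] S\(PP\N)  >  k=2
[0,6] S  <  k=1

[0,6] S   <
  [0,1] "saw" : PP\N
  [1,6] S\(PP\N)   >
    [1,2] "the" : (S\(PP\N))/N
    [2,6] N   <
      [2,3] "found" : PP
      [3,6] N\PP   <
        [3,5] S   >
          [3,4] "idea" : S/(PP/N)
          [4,5] "sent" : PP/N
        [5,6] "quickly" : (N\PP)\S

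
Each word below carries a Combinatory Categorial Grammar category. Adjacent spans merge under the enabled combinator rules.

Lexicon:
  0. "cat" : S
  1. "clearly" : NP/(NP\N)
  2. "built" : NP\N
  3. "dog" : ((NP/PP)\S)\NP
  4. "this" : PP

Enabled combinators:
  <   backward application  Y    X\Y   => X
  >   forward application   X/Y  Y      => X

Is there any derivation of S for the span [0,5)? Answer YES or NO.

S NP/(NP\N) NP\N ((NP/PP)\S)\NP PP
CKY chart[0,5] = {NP}; S ∉ chart

NO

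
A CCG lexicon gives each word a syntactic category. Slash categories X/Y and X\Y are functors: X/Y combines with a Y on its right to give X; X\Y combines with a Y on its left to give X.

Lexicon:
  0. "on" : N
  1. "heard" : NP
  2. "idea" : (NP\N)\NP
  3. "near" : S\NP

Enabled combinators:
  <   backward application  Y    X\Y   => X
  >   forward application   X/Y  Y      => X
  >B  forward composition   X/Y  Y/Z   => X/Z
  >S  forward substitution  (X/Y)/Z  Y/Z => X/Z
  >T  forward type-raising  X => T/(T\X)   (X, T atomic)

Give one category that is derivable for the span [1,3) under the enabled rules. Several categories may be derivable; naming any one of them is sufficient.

[0,4] S   <
  [0,3] NP   <
    [0,1] "on" : N
    [1,3] NP\N   <
      [1,2] "heard" : NP
      [2,3] "idea" : (NP\N)\NP
  [3,4] "near" : S\NP

NP\N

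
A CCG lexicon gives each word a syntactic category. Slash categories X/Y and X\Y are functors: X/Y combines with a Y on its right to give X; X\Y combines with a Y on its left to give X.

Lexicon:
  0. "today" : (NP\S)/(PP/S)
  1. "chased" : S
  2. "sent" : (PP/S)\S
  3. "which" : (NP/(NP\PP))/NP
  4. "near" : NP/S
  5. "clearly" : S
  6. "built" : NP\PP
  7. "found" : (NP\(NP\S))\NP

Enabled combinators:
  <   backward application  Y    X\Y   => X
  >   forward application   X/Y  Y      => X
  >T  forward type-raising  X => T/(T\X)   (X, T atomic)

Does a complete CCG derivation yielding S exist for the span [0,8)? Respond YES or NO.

(NP\S)/(PP/S) S (PP/S)\S (NP/(NP\PP))/NP NP/S S NP\PP (NP\(NP\S))\NP
CKY chart[0,8] = {N/(N\NP), NP, NP/(NP\NP), PP/(PP\NP), S/(S\NP)}; S ∉ chart

NO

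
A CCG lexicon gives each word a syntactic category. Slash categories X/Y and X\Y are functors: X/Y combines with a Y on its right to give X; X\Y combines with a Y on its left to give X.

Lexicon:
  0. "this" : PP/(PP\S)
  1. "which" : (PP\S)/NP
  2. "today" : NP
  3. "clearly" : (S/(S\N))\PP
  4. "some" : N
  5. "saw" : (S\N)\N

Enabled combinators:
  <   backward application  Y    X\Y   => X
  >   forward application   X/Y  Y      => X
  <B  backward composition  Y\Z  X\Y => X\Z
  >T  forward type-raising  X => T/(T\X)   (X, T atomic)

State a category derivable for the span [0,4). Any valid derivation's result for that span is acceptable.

S/(S\N)

[0,6] S   >
  [0,4] S/(S\N)   <
    [0,3] PP   >
      [0,1] "this" : PP/(PP\S)
      [1,3] PP\S   >
        [1,2] "which" : (PP\S)/NP
        [2,3] "today" : NP
    [3,4] "clearly" : (S/(S\N))\PP
  [4,6] S\N   <
    [4,5] "some" : N
    [5,6] "saw" : (S\N)\N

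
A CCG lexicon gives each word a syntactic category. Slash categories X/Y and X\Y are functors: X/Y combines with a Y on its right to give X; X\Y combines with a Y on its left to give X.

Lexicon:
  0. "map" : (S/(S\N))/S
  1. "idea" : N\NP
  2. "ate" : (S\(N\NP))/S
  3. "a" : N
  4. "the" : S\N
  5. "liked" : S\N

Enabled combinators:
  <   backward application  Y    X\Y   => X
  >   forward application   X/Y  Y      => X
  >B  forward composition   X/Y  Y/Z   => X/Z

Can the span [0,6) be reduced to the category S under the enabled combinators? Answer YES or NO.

YES

[0,6] S   >
  [0,5] S/(S\N)   >
    [0,1] "map" : (S/(S\N))/S
    [1,5] S   <
      [1,2] "idea" : N\NP
      [2,5] S\(N\NP)   >
        [2,3] "ate" : (S\(N\NP))/S
        [3,5] S   <
          [3,4] "a" : N
          [4,5] "the" : S\N
  [5,6] "liked" : S\N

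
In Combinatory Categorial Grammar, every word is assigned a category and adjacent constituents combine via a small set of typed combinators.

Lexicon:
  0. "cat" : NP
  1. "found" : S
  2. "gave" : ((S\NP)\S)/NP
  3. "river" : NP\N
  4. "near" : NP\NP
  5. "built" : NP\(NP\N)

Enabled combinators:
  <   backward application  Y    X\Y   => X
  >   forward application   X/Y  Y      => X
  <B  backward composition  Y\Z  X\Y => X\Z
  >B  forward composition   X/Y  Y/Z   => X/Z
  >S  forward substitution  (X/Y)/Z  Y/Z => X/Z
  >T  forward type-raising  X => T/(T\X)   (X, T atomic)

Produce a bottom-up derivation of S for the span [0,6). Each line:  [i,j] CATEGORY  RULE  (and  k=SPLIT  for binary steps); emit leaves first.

[0,1] NP  lex  "cat"
[0,1] S/(S\NP)  >T
[1,2] S  lex  "found"
[2,3] ((S\NP)\S)/NP  lex  "gave"
[3,4] NP\N  lex  "river"
[4,5] NP\NP  lex  "near"
[3,5] NP\N  <B  k=4
[5,6] NP\(NP\N)  lex  "built"
[3,6] NP  <  k=5
[2,6] (S\NP)\S  >  k=3
[1,6] S\NP  <  k=2
[0,6] S  >  k=1

[0,6] S   >
  [0,1] S/(S\NP)   >T
    [0,1] "cat" : NP
  [1,6] S\NP   <
    [1,2] "found" : S
    [2,6] (S\NP)\S   >
      [2,3] "gave" : ((S\NP)\S)/NP
      [3,6] NP   <
        [3,5] NP\N   <B
          [3,4] "river" : NP\N
          [4,5] "near" : NP\NP
        [5,6] "built" : NP\(NP\N)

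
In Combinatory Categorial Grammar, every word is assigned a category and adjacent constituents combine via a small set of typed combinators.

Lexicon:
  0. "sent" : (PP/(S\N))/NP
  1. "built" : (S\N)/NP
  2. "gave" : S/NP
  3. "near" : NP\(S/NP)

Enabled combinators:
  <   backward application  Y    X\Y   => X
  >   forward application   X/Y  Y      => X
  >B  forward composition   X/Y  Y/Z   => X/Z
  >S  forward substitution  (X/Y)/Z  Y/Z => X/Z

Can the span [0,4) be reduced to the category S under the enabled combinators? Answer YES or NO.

(PP/(S\N))/NP (S\N)/NP S/NP NP\(S/NP)
CKY chart[0,4] = {PP}; S ∉ chart

NO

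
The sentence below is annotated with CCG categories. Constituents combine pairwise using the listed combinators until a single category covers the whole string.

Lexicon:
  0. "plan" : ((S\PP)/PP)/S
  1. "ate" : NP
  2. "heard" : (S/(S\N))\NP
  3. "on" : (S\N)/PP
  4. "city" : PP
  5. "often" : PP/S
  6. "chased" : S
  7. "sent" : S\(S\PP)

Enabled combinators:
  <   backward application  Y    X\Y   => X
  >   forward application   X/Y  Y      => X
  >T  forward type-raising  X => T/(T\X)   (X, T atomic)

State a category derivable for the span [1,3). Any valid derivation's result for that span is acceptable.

[0,8] S   <
  [0,7] S\PP   >
    [0,5] (S\PP)/PP   >
      [0,1] "plan" : ((S\PP)/PP)/S
      [1,5] S   >
        [1,3] S/(S\N)   <
          [1,2] "ate" : NP
          [2,3] "heard" : (S/(S\N))\NP
        [3,5] S\N   >
          [3,4] "on" : (S\N)/PP
          [4,5] "city" : PP
    [5,7] PP   >
      [5,6] "often" : PP/S
      [6,7] "chased" : S
  [7,8] "sent" : S\(S\PP)

S/(S\N)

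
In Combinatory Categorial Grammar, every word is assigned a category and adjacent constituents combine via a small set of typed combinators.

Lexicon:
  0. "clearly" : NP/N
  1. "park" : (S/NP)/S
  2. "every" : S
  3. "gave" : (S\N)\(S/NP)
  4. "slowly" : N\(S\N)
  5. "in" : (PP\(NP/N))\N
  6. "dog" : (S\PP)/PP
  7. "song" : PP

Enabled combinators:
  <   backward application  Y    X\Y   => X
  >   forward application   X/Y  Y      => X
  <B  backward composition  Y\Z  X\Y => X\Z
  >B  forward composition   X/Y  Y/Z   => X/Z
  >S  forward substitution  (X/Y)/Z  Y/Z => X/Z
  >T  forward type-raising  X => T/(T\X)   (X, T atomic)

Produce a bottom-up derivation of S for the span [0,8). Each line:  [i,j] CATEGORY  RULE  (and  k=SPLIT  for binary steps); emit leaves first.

[0,8] S   <
  [0,6] PP   <
    [0,1] "clearly" : NP/N
    [1,6] PP\(NP/N)   <
      [1,5] N   <
        [1,4] S\N   <
          [1,3] S/NP   >
            [1,2] "park" : (S/NP)/S
            [2,3] "every" : S
          [3,4] "gave" : (S\N)\(S/NP)
        [4,5] "slowly" : N\(S\N)
      [5,6] "in" : (PP\(NP/N))\N
  [6,8] S\PP   >
    [6,7] "dog" : (S\PP)/PP
    [7,8] "song" : PP

[0,1] NP/N  lex  "clearly"
[1,2] (S/NP)/S  lex  "park"
[2,3] S  lex  "every"
[1,3] S/NP  >  k=2
[3,4] (S\N)\(S/NP)  lex  "gave"
[1,4] S\N  <  k=3
[4,5] N\(S\N)  lex  "slowly"
[1,5] N  <  k=4
[5,6] (PP\(NP/N))\N  lex  "in"
[1,6] PP\(NP/N)  <  k=5
[0,6] PP  <  k=1
[6,7] (S\PP)/PP  lex  "dog"
[7,8] PP  lex  "song"
[6,8] S\PP  >  k=7
[0,8] S  <  k=6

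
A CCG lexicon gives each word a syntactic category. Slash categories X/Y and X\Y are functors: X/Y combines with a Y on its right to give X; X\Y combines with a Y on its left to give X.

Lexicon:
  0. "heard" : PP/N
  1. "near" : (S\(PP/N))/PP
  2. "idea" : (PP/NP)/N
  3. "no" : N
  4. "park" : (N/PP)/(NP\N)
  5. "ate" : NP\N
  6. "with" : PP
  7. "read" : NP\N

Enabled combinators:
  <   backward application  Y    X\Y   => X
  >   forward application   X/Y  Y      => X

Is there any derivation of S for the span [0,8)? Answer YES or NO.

YES

[0,8] S   <
  [0,1] "heard" : PP/N
  [1,8] S\(PP/N)   >
    [1,2] "near" : (S\(PP/N))/PP
    [2,8] PP   >
      [2,4] PP/NP   >
        [2,3] "idea" : (PP/NP)/N
        [3,4] "no" : N
      [4,8] NP   <
        [4,7] N   >
          [4,6] N/PP   >
            [4,5] "park" : (N/PP)/(NP\N)
            [5,6] "ate" : NP\N
          [6,7] "with" : PP
        [7,8] "read" : NP\N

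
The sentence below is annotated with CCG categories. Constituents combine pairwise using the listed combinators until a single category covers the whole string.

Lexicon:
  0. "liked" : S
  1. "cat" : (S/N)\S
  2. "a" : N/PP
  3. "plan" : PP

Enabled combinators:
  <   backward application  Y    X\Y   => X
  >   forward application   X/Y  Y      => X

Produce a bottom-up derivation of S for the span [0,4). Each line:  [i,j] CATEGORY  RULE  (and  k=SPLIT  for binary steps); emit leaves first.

[0,1] S  lex  "liked"
[1,2] (S/N)\S  lex  "cat"
[0,2] S/N  <  k=1
[2,3] N/PP  lex  "a"
[3,4] PP  lex  "plan"
[2,4] N  >  k=3
[0,4] S  >  k=2

[0,4] S   >
  [0,2] S/N   <
    [0,1] "liked" : S
    [1,2] "cat" : (S/N)\S
  [2,4] N   >
    [2,3] "a" : N/PP
    [3,4] "plan" : PP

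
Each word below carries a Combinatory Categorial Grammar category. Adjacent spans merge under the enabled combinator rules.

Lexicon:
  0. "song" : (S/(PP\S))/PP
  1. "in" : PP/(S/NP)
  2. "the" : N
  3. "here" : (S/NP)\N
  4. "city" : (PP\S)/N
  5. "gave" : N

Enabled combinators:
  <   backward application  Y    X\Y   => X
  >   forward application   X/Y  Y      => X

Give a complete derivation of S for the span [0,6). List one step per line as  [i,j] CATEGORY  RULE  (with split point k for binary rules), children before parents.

[0,1] (S/(PP\S))/PP  lex  "song"
[1,2] PP/(S/NP)  lex  "in"
[2,3] N  lex  "the"
[3,4] (S/NP)\N  lex  "here"
[2,4] S/NP  <  k=3
[1,4] PP  >  k=2
[0,4] S/(PP\S)  >  k=1
[4,5] (PP\S)/N  lex  "city"
[5,6] N  lex  "gave"
[4,6] PP\S  >  k=5
[0,6] S  >  k=4

[0,6] S   >
  [0,4] S/(PP\S)   >
    [0,1] "song" : (S/(PP\S))/PP
    [1,4] PP   >
      [1,2] "in" : PP/(S/NP)
      [2,4] S/NP   <
        [2,3] "the" : N
        [3,4] "here" : (S/NP)\N
  [4,6] PP\S   >
    [4,5] "city" : (PP\S)/N
    [5,6] "gave" : N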